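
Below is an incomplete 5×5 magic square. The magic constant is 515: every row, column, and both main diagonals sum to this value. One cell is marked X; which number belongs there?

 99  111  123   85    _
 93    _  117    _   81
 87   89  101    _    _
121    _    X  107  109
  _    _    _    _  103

Using row 1: 99 + 111 + 123 + 85 + ? → (1,5) = 515 − 418 = 97.
Column 1 needs 515; the known cells sum to 400, so (5,1) = 115.
Column 5 must total 515; the given cells sum to 390, so (3,5) = 125.
Using main diagonal: 99 + 101 + 107 + 103 + ? → (2,2) = 515 − 410 = 105.
The remaining cell in row 2 is (2,4) = 515 − 396 = 119.
Row 3 must total 515; the given cells sum to 402, so (3,4) = 113.
From column 4, 515 − (85 + 119 + 113 + 107) gives (5,4) = 91.
Using anti-diagonal: 97 + 119 + 101 + 115 + ? → (4,2) = 515 − 432 = 83.
Row 4 must total 515; the given cells sum to 420, so (4,3) = 95.

95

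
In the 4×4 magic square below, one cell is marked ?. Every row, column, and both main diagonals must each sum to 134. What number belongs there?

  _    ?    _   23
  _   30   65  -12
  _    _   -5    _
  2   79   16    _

Row 2 must total 134; the given cells sum to 83, so (2,1) = 51.
From row 4, 134 − (2 + 79 + 16) gives (4,4) = 37.
Column 3 must total 134; the given cells sum to 76, so (1,3) = 58.
From column 4, 134 − (23 + (-12) + 37) gives (3,4) = 86.
From main diagonal, 134 − (30 + (-5) + 37) gives (1,1) = 72.
Anti-diagonal must total 134; the given cells sum to 90, so (3,2) = 44.
The remaining cell in row 1 is (1,2) = 134 − 153 = -19.

-19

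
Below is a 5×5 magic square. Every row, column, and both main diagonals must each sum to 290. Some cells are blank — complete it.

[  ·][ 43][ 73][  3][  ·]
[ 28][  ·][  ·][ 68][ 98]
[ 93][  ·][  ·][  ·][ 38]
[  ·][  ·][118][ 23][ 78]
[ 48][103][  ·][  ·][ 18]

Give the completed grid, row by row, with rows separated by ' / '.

113 43 73 3 58 / 28 83 13 68 98 / 93 -2 53 108 38 / 8 63 118 23 78 / 48 103 33 88 18

The remaining cell in column 5 is (1,5) = 290 − 232 = 58.
Using row 1: 43 + 73 + 3 + 58 + ? → (1,1) = 290 − 177 = 113.
Column 1: 113 + 28 + 93 + 48 + ? = 290, so (4,1) = 8.
Row 4 must total 290; the given cells sum to 227, so (4,2) = 63.
Anti-diagonal: 58 + 68 + 63 + 48 + ? = 290, so (3,3) = 53.
Using main diagonal: 113 + 53 + 23 + 18 + ? → (2,2) = 290 − 207 = 83.
From row 2, 290 − (28 + 83 + 68 + 98) gives (2,3) = 13.
Column 2 must total 290; the given cells sum to 292, so (3,2) = -2.
Column 3 needs 290; the known cells sum to 257, so (5,3) = 33.
Using row 3: 93 + (-2) + 53 + 38 + ? → (3,4) = 290 − 182 = 108.
Row 5: 48 + 103 + 33 + 18 + ? = 290, so (5,4) = 88.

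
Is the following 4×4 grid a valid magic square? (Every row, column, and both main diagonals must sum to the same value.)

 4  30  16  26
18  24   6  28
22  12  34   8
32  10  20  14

Yes

Row 1: 4 + 30 + 16 + 26 = 76.
Row 2: 18 + 24 + 6 + 28 = 76.
Row 3: 22 + 12 + 34 + 8 = 76.
Row 4: 32 + 10 + 20 + 14 = 76.
Column 1: 4 + 18 + 22 + 32 = 76.
Column 2: 30 + 24 + 12 + 10 = 76.
Column 3: 16 + 6 + 34 + 20 = 76.
Column 4: 26 + 28 + 8 + 14 = 76.
Main diagonal: 4 + 24 + 34 + 14 = 76.
Anti-diagonal: 26 + 6 + 12 + 32 = 76.
All lines sum to 76.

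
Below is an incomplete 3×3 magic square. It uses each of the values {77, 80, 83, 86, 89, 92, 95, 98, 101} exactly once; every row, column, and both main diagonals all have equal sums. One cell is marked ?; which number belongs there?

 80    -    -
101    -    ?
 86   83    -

77

The 9 entries sum to 801, so each line sums to 801/3 = 267.
The remaining cell in row 3 is (3,3) = 267 − 169 = 98.
The remaining cell in main diagonal is (2,2) = 267 − 178 = 89.
From anti-diagonal, 267 − (89 + 86) gives (1,3) = 92.
Using row 1: 80 + 92 + ? → (1,2) = 267 − 172 = 95.
Using row 2: 101 + 89 + ? → (2,3) = 267 − 190 = 77.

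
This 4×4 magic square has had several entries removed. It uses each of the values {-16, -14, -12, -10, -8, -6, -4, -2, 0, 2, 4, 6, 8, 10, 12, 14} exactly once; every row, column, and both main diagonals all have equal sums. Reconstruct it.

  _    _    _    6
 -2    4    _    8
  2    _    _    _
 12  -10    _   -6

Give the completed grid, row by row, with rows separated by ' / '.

The 16 entries sum to -16, so each line sums to -16/4 = -4.
Row 2 must total -4; the given cells sum to 10, so (2,3) = -14.
From row 4, -4 − (12 + (-10) + (-6)) gives (4,3) = 0.
Column 1: -2 + 2 + 12 + ? = -4, so (1,1) = -16.
From column 4, -4 − (6 + 8 + (-6)) gives (3,4) = -12.
Using main diagonal: -16 + 4 + (-6) + ? → (3,3) = -4 − (-18) = 14.
Anti-diagonal must total -4; the given cells sum to 4, so (3,2) = -8.
Column 2: 4 + (-8) + (-10) + ? = -4, so (1,2) = 10.
From column 3, -4 − (-14 + 14 + 0) gives (1,3) = -4.

-16 10 -4 6 / -2 4 -14 8 / 2 -8 14 -12 / 12 -10 0 -6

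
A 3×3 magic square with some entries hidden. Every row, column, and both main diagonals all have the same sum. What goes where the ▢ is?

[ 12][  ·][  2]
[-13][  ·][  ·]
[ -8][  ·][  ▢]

Column 1 is complete and sums to -9; that is the magic constant.
The remaining cell in row 1 is (1,2) = -9 − 14 = -23.
Anti-diagonal: 2 + (-8) + ? = -9, so (2,2) = -3.
Using row 2: -13 + (-3) + ? → (2,3) = -9 − (-16) = 7.
The remaining cell in column 2 is (3,2) = -9 − (-26) = 17.
Column 3 must total -9; the given cells sum to 9, so (3,3) = -18.

-18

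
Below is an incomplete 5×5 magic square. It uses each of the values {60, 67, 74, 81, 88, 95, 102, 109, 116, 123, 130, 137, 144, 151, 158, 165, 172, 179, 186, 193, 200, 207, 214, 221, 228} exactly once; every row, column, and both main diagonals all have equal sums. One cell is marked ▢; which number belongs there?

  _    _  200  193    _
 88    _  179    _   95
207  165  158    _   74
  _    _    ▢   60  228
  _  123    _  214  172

102

The 25 entries sum to 3600, so each line sums to 3600/5 = 720.
Row 3 needs 720; the known cells sum to 604, so (3,4) = 116.
Column 4: 193 + 116 + 60 + 214 + ? = 720, so (2,4) = 137.
From column 5, 720 − (95 + 74 + 228 + 172) gives (1,5) = 151.
From row 2, 720 − (88 + 179 + 137 + 95) gives (2,2) = 221.
Using main diagonal: 221 + 158 + 60 + 172 + ? → (1,1) = 720 − 611 = 109.
Row 1: 109 + 200 + 193 + 151 + ? = 720, so (1,2) = 67.
Column 2: 67 + 221 + 165 + 123 + ? = 720, so (4,2) = 144.
From anti-diagonal, 720 − (151 + 137 + 158 + 144) gives (5,1) = 130.
Row 5 needs 720; the known cells sum to 639, so (5,3) = 81.
From column 1, 720 − (109 + 88 + 207 + 130) gives (4,1) = 186.
Column 3 must total 720; the given cells sum to 618, so (4,3) = 102.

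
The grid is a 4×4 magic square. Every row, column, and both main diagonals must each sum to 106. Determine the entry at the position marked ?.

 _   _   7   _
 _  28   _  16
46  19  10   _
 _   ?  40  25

Row 3 must total 106; the given cells sum to 75, so (3,4) = 31.
Column 3 needs 106; the known cells sum to 57, so (2,3) = 49.
Column 4 needs 106; the known cells sum to 72, so (1,4) = 34.
The remaining cell in main diagonal is (1,1) = 106 − 63 = 43.
Anti-diagonal needs 106; the known cells sum to 102, so (4,1) = 4.
From row 1, 106 − (43 + 7 + 34) gives (1,2) = 22.
From row 2, 106 − (28 + 49 + 16) gives (2,1) = 13.
Using row 4: 4 + 40 + 25 + ? → (4,2) = 106 − 69 = 37.

37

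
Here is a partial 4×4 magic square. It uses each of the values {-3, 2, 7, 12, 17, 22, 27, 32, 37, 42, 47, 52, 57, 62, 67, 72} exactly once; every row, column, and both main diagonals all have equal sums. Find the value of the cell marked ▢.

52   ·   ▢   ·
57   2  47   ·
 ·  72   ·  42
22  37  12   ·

The 16 entries sum to 552, so each line sums to 552/4 = 138.
Using row 2: 57 + 2 + 47 + ? → (2,4) = 138 − 106 = 32.
Using row 4: 22 + 37 + 12 + ? → (4,4) = 138 − 71 = 67.
Column 1 must total 138; the given cells sum to 131, so (3,1) = 7.
Column 2: 2 + 72 + 37 + ? = 138, so (1,2) = 27.
The remaining cell in column 4 is (1,4) = 138 − 141 = -3.
Main diagonal needs 138; the known cells sum to 121, so (3,3) = 17.
Row 1 needs 138; the known cells sum to 76, so (1,3) = 62.

62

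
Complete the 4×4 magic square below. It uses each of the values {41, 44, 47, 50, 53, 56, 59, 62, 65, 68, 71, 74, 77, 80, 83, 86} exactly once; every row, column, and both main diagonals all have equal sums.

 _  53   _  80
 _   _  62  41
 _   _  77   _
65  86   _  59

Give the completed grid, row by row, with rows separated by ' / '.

The 16 entries sum to 1016, so each line sums to 1016/4 = 254.
From row 4, 254 − (65 + 86 + 59) gives (4,3) = 44.
Column 3: 62 + 77 + 44 + ? = 254, so (1,3) = 71.
Column 4: 80 + 41 + 59 + ? = 254, so (3,4) = 74.
Using anti-diagonal: 80 + 62 + 65 + ? → (3,2) = 254 − 207 = 47.
The remaining cell in row 1 is (1,1) = 254 − 204 = 50.
Row 3 needs 254; the known cells sum to 198, so (3,1) = 56.
Column 1 must total 254; the given cells sum to 171, so (2,1) = 83.
Using column 2: 53 + 47 + 86 + ? → (2,2) = 254 − 186 = 68.

50 53 71 80 / 83 68 62 41 / 56 47 77 74 / 65 86 44 59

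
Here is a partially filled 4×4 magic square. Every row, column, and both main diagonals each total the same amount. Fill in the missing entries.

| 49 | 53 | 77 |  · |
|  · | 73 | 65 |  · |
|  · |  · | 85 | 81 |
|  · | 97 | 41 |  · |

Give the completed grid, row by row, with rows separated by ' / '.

49 53 77 89 / 93 73 65 37 / 57 45 85 81 / 69 97 41 61

Column 3 is already complete: 77 + 65 + 85 + 41 = 268, so that is the magic constant.
Using row 1: 49 + 53 + 77 + ? → (1,4) = 268 − 179 = 89.
Column 2 must total 268; the given cells sum to 223, so (3,2) = 45.
Main diagonal: 49 + 73 + 85 + ? = 268, so (4,4) = 61.
Using anti-diagonal: 89 + 65 + 45 + ? → (4,1) = 268 − 199 = 69.
Row 3: 45 + 85 + 81 + ? = 268, so (3,1) = 57.
The remaining cell in column 1 is (2,1) = 268 − 175 = 93.
Column 4 must total 268; the given cells sum to 231, so (2,4) = 37.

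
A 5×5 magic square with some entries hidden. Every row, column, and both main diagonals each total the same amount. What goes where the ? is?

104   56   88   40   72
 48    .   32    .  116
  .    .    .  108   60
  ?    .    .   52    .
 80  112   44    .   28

Row 1 is complete and sums to 360; that is the magic constant.
From row 5, 360 − (80 + 112 + 44 + 28) gives (5,4) = 96.
From column 4, 360 − (40 + 108 + 52 + 96) gives (2,4) = 64.
Column 5 needs 360; the known cells sum to 276, so (4,5) = 84.
The remaining cell in row 2 is (2,2) = 360 − 260 = 100.
Main diagonal needs 360; the known cells sum to 284, so (3,3) = 76.
The remaining cell in anti-diagonal is (4,2) = 360 − 292 = 68.
Using column 2: 56 + 100 + 68 + 112 + ? → (3,2) = 360 − 336 = 24.
The remaining cell in column 3 is (4,3) = 360 − 240 = 120.
Row 3 must total 360; the given cells sum to 268, so (3,1) = 92.
Row 4 needs 360; the known cells sum to 324, so (4,1) = 36.

36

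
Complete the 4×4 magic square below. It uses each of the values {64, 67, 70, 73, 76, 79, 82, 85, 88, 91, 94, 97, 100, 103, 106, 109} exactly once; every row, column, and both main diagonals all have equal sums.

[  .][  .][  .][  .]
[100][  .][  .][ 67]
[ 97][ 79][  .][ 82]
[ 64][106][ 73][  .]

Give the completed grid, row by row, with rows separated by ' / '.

The 16 entries sum to 1384, so each line sums to 1384/4 = 346.
Using row 3: 97 + 79 + 82 + ? → (3,3) = 346 − 258 = 88.
Row 4 must total 346; the given cells sum to 243, so (4,4) = 103.
From column 1, 346 − (100 + 97 + 64) gives (1,1) = 85.
Using column 4: 67 + 82 + 103 + ? → (1,4) = 346 − 252 = 94.
Using main diagonal: 85 + 88 + 103 + ? → (2,2) = 346 − 276 = 70.
Anti-diagonal: 94 + 79 + 64 + ? = 346, so (2,3) = 109.
Column 2 needs 346; the known cells sum to 255, so (1,2) = 91.
Using column 3: 109 + 88 + 73 + ? → (1,3) = 346 − 270 = 76.

85 91 76 94 / 100 70 109 67 / 97 79 88 82 / 64 106 73 103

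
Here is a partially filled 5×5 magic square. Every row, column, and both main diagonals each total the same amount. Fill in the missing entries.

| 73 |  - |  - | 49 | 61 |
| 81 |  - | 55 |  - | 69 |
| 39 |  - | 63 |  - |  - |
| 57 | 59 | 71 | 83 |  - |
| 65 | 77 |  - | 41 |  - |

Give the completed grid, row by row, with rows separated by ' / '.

Column 1 is already complete: 73 + 81 + 39 + 57 + 65 = 315, so that is the magic constant.
Row 4: 57 + 59 + 71 + 83 + ? = 315, so (4,5) = 45.
From anti-diagonal, 315 − (61 + 63 + 59 + 65) gives (2,4) = 67.
The remaining cell in row 2 is (2,2) = 315 − 272 = 43.
From column 4, 315 − (49 + 67 + 83 + 41) gives (3,4) = 75.
Main diagonal: 73 + 43 + 63 + 83 + ? = 315, so (5,5) = 53.
Row 5 needs 315; the known cells sum to 236, so (5,3) = 79.
Using column 3: 55 + 63 + 71 + 79 + ? → (1,3) = 315 − 268 = 47.
Using column 5: 61 + 69 + 45 + 53 + ? → (3,5) = 315 − 228 = 87.
Row 1 must total 315; the given cells sum to 230, so (1,2) = 85.
The remaining cell in row 3 is (3,2) = 315 − 264 = 51.

73 85 47 49 61 / 81 43 55 67 69 / 39 51 63 75 87 / 57 59 71 83 45 / 65 77 79 41 53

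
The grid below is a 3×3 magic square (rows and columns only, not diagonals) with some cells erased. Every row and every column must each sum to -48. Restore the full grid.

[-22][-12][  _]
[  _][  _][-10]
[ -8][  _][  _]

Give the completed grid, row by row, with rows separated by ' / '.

Using row 1: -22 + (-12) + ? → (1,3) = -48 − (-34) = -14.
Column 1 must total -48; the given cells sum to -30, so (2,1) = -18.
Column 3: -14 + (-10) + ? = -48, so (3,3) = -24.
Using row 2: -18 + (-10) + ? → (2,2) = -48 − (-28) = -20.
Row 3 must total -48; the given cells sum to -32, so (3,2) = -16.

-22 -12 -14 / -18 -20 -10 / -8 -16 -24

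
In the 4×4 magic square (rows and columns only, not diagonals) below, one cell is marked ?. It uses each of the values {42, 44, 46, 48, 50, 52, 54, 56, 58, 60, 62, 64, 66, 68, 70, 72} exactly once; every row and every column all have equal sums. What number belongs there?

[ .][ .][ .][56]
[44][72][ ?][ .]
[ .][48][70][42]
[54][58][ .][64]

46

The 16 entries sum to 912, so each line sums to 912/4 = 228.
The remaining cell in row 3 is (3,1) = 228 − 160 = 68.
The remaining cell in row 4 is (4,3) = 228 − 176 = 52.
Column 1 must total 228; the given cells sum to 166, so (1,1) = 62.
From column 2, 228 − (72 + 48 + 58) gives (1,2) = 50.
Column 4 needs 228; the known cells sum to 162, so (2,4) = 66.
From row 1, 228 − (62 + 50 + 56) gives (1,3) = 60.
Row 2: 44 + 72 + 66 + ? = 228, so (2,3) = 46.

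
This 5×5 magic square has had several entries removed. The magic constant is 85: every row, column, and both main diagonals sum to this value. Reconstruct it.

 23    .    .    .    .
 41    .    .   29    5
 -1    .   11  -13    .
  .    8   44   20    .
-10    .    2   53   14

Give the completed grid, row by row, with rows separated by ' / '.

Row 5 must total 85; the given cells sum to 59, so (5,2) = 26.
From column 1, 85 − (23 + 41 + (-1) + (-10)) gives (4,1) = 32.
From column 4, 85 − (29 + (-13) + 20 + 53) gives (1,4) = -4.
Main diagonal must total 85; the given cells sum to 68, so (2,2) = 17.
Using anti-diagonal: 29 + 11 + 8 + (-10) + ? → (1,5) = 85 − 38 = 47.
Using row 2: 41 + 17 + 29 + 5 + ? → (2,3) = 85 − 92 = -7.
From row 4, 85 − (32 + 8 + 44 + 20) gives (4,5) = -19.
Using column 3: -7 + 11 + 44 + 2 + ? → (1,3) = 85 − 50 = 35.
From column 5, 85 − (47 + 5 + (-19) + 14) gives (3,5) = 38.
Row 1 needs 85; the known cells sum to 101, so (1,2) = -16.
From row 3, 85 − (-1 + 11 + (-13) + 38) gives (3,2) = 50.

23 -16 35 -4 47 / 41 17 -7 29 5 / -1 50 11 -13 38 / 32 8 44 20 -19 / -10 26 2 53 14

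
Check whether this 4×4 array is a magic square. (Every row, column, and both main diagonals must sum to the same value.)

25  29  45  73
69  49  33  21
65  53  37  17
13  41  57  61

Yes

Row 1: 25 + 29 + 45 + 73 = 172.
Row 2: 69 + 49 + 33 + 21 = 172.
Row 3: 65 + 53 + 37 + 17 = 172.
Row 4: 13 + 41 + 57 + 61 = 172.
Column 1: 25 + 69 + 65 + 13 = 172.
Column 2: 29 + 49 + 53 + 41 = 172.
Column 3: 45 + 33 + 37 + 57 = 172.
Column 4: 73 + 21 + 17 + 61 = 172.
Main diagonal: 25 + 49 + 37 + 61 = 172.
Anti-diagonal: 73 + 33 + 53 + 13 = 172.
All lines sum to 172.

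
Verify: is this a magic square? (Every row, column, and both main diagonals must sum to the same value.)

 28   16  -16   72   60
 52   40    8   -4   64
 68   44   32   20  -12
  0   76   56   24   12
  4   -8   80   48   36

Row 1: 28 + 16 + (-16) + 72 + 60 = 160.
Row 2: 52 + 40 + 8 + (-4) + 64 = 160.
Row 3: 68 + 44 + 32 + 20 + (-12) = 152.
Row 4: 0 + 76 + 56 + 24 + 12 = 168.
Row 5: 4 + (-8) + 80 + 48 + 36 = 160.
Column 1: 28 + 52 + 68 + 0 + 4 = 152.
Column 2: 16 + 40 + 44 + 76 + (-8) = 168.
Column 3: -16 + 8 + 32 + 56 + 80 = 160.
Column 4: 72 + (-4) + 20 + 24 + 48 = 160.
Column 5: 60 + 64 + (-12) + 12 + 36 = 160.
Main diagonal: 28 + 40 + 32 + 24 + 36 = 160.
Anti-diagonal: 60 + (-4) + 32 + 76 + 4 = 168.

No — row 3 sums to 152 but column 3 sums to 160.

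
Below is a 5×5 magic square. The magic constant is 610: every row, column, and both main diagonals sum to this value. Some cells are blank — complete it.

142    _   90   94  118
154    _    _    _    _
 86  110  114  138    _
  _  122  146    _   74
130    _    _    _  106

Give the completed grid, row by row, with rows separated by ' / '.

The remaining cell in row 1 is (1,2) = 610 − 444 = 166.
The remaining cell in row 3 is (3,5) = 610 − 448 = 162.
From column 1, 610 − (142 + 154 + 86 + 130) gives (4,1) = 98.
Column 5: 118 + 162 + 74 + 106 + ? = 610, so (2,5) = 150.
From anti-diagonal, 610 − (118 + 114 + 122 + 130) gives (2,4) = 126.
The remaining cell in row 4 is (4,4) = 610 − 440 = 170.
Using column 4: 94 + 126 + 138 + 170 + ? → (5,4) = 610 − 528 = 82.
Using main diagonal: 142 + 114 + 170 + 106 + ? → (2,2) = 610 − 532 = 78.
Row 2 must total 610; the given cells sum to 508, so (2,3) = 102.
From column 2, 610 − (166 + 78 + 110 + 122) gives (5,2) = 134.
The remaining cell in column 3 is (5,3) = 610 − 452 = 158.

142 166 90 94 118 / 154 78 102 126 150 / 86 110 114 138 162 / 98 122 146 170 74 / 130 134 158 82 106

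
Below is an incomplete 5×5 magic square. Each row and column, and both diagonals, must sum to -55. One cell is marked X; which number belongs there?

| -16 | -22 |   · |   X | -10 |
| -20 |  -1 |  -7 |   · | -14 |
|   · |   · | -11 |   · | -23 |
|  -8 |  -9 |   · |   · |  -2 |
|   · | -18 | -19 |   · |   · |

-4

Row 2 must total -55; the given cells sum to -42, so (2,4) = -13.
From column 2, -55 − (-22 + (-1) + (-9) + (-18)) gives (3,2) = -5.
Column 5 needs -55; the known cells sum to -49, so (5,5) = -6.
Main diagonal must total -55; the given cells sum to -34, so (4,4) = -21.
Anti-diagonal must total -55; the given cells sum to -43, so (5,1) = -12.
Row 4 needs -55; the known cells sum to -40, so (4,3) = -15.
The remaining cell in row 5 is (5,4) = -55 − (-55) = 0.
From column 1, -55 − (-16 + (-20) + (-8) + (-12)) gives (3,1) = 1.
Column 3 must total -55; the given cells sum to -52, so (1,3) = -3.
The remaining cell in row 1 is (1,4) = -55 − (-51) = -4.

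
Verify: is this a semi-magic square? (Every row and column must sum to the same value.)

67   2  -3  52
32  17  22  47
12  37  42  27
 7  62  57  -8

Row 1: 67 + 2 + (-3) + 52 = 118.
Row 2: 32 + 17 + 22 + 47 = 118.
Row 3: 12 + 37 + 42 + 27 = 118.
Row 4: 7 + 62 + 57 + (-8) = 118.
Column 1: 67 + 32 + 12 + 7 = 118.
Column 2: 2 + 17 + 37 + 62 = 118.
Column 3: -3 + 22 + 42 + 57 = 118.
Column 4: 52 + 47 + 27 + (-8) = 118.
All lines sum to 118.

Yes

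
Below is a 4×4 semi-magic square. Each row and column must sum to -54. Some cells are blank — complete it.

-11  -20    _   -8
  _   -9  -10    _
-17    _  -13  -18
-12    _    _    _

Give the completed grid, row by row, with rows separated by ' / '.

-11 -20 -15 -8 / -14 -9 -10 -21 / -17 -6 -13 -18 / -12 -19 -16 -7

Row 1: -11 + (-20) + (-8) + ? = -54, so (1,3) = -15.
The remaining cell in row 3 is (3,2) = -54 − (-48) = -6.
Column 1 needs -54; the known cells sum to -40, so (2,1) = -14.
Using column 2: -20 + (-9) + (-6) + ? → (4,2) = -54 − (-35) = -19.
The remaining cell in column 3 is (4,3) = -54 − (-38) = -16.
Row 2: -14 + (-9) + (-10) + ? = -54, so (2,4) = -21.
Row 4 must total -54; the given cells sum to -47, so (4,4) = -7.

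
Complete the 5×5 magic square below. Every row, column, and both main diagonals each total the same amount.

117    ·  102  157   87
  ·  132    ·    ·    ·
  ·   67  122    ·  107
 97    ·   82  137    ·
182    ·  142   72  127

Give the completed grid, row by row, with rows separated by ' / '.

117 172 102 157 87 / 77 132 187 92 147 / 162 67 122 177 107 / 97 152 82 137 167 / 182 112 142 72 127

Main diagonal is already complete: 117 + 132 + 122 + 137 + 127 = 635, so that is the magic constant.
Using row 1: 117 + 102 + 157 + 87 + ? → (1,2) = 635 − 463 = 172.
From row 5, 635 − (182 + 142 + 72 + 127) gives (5,2) = 112.
Column 2 must total 635; the given cells sum to 483, so (4,2) = 152.
From column 3, 635 − (102 + 122 + 82 + 142) gives (2,3) = 187.
Anti-diagonal must total 635; the given cells sum to 543, so (2,4) = 92.
Row 4 must total 635; the given cells sum to 468, so (4,5) = 167.
Column 4: 157 + 92 + 137 + 72 + ? = 635, so (3,4) = 177.
From column 5, 635 − (87 + 107 + 167 + 127) gives (2,5) = 147.
The remaining cell in row 2 is (2,1) = 635 − 558 = 77.
From row 3, 635 − (67 + 122 + 177 + 107) gives (3,1) = 162.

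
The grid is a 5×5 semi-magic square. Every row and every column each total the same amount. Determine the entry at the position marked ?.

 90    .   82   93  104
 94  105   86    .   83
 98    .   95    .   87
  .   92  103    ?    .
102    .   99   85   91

89

Column 3 is complete and sums to 465; that is the magic constant.
Using row 1: 90 + 82 + 93 + 104 + ? → (1,2) = 465 − 369 = 96.
The remaining cell in row 2 is (2,4) = 465 − 368 = 97.
Using row 5: 102 + 99 + 85 + 91 + ? → (5,2) = 465 − 377 = 88.
The remaining cell in column 1 is (4,1) = 465 − 384 = 81.
Using column 2: 96 + 105 + 92 + 88 + ? → (3,2) = 465 − 381 = 84.
Column 5 must total 465; the given cells sum to 365, so (4,5) = 100.
Row 3 needs 465; the known cells sum to 364, so (3,4) = 101.
The remaining cell in row 4 is (4,4) = 465 − 376 = 89.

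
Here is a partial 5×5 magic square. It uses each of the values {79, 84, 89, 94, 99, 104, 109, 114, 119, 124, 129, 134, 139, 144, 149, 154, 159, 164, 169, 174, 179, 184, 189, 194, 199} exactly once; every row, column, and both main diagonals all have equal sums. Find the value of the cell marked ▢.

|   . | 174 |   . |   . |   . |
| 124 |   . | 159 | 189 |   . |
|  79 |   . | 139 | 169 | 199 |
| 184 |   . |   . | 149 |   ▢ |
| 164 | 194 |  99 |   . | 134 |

154

The 25 entries sum to 3475, so each line sums to 3475/5 = 695.
Using row 3: 79 + 139 + 169 + 199 + ? → (3,2) = 695 − 586 = 109.
Row 5 needs 695; the known cells sum to 591, so (5,4) = 104.
Column 1: 124 + 79 + 184 + 164 + ? = 695, so (1,1) = 144.
Column 4 needs 695; the known cells sum to 611, so (1,4) = 84.
From main diagonal, 695 − (144 + 139 + 149 + 134) gives (2,2) = 129.
Using row 2: 124 + 129 + 159 + 189 + ? → (2,5) = 695 − 601 = 94.
Column 2 needs 695; the known cells sum to 606, so (4,2) = 89.
Anti-diagonal: 189 + 139 + 89 + 164 + ? = 695, so (1,5) = 114.
Row 1 needs 695; the known cells sum to 516, so (1,3) = 179.
From column 3, 695 − (179 + 159 + 139 + 99) gives (4,3) = 119.
The remaining cell in column 5 is (4,5) = 695 − 541 = 154.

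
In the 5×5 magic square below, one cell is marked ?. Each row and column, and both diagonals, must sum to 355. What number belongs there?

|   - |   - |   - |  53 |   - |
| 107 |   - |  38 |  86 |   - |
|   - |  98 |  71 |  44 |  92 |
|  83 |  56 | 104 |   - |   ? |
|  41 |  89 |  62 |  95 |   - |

35

Row 3: 98 + 71 + 44 + 92 + ? = 355, so (3,1) = 50.
Row 5 must total 355; the given cells sum to 287, so (5,5) = 68.
Column 1: 107 + 50 + 83 + 41 + ? = 355, so (1,1) = 74.
Using column 3: 38 + 71 + 104 + 62 + ? → (1,3) = 355 − 275 = 80.
Column 4: 53 + 86 + 44 + 95 + ? = 355, so (4,4) = 77.
Main diagonal needs 355; the known cells sum to 290, so (2,2) = 65.
Anti-diagonal: 86 + 71 + 56 + 41 + ? = 355, so (1,5) = 101.
Row 1: 74 + 80 + 53 + 101 + ? = 355, so (1,2) = 47.
Using row 2: 107 + 65 + 38 + 86 + ? → (2,5) = 355 − 296 = 59.
Row 4 must total 355; the given cells sum to 320, so (4,5) = 35.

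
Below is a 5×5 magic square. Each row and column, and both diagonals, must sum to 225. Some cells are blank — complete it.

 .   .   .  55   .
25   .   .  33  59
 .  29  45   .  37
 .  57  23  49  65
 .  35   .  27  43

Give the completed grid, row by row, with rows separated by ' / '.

Row 4: 57 + 23 + 49 + 65 + ? = 225, so (4,1) = 31.
Column 4 needs 225; the known cells sum to 164, so (3,4) = 61.
Column 5: 59 + 37 + 65 + 43 + ? = 225, so (1,5) = 21.
Anti-diagonal: 21 + 33 + 45 + 57 + ? = 225, so (5,1) = 69.
The remaining cell in row 3 is (3,1) = 225 − 172 = 53.
Row 5: 69 + 35 + 27 + 43 + ? = 225, so (5,3) = 51.
Column 1 must total 225; the given cells sum to 178, so (1,1) = 47.
Main diagonal: 47 + 45 + 49 + 43 + ? = 225, so (2,2) = 41.
Row 2 needs 225; the known cells sum to 158, so (2,3) = 67.
Column 2 needs 225; the known cells sum to 162, so (1,2) = 63.
Column 3: 67 + 45 + 23 + 51 + ? = 225, so (1,3) = 39.

47 63 39 55 21 / 25 41 67 33 59 / 53 29 45 61 37 / 31 57 23 49 65 / 69 35 51 27 43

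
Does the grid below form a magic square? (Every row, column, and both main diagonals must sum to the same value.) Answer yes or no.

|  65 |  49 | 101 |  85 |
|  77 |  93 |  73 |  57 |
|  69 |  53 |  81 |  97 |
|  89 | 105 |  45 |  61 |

Yes

Row 1: 65 + 49 + 101 + 85 = 300.
Row 2: 77 + 93 + 73 + 57 = 300.
Row 3: 69 + 53 + 81 + 97 = 300.
Row 4: 89 + 105 + 45 + 61 = 300.
Column 1: 65 + 77 + 69 + 89 = 300.
Column 2: 49 + 93 + 53 + 105 = 300.
Column 3: 101 + 73 + 81 + 45 = 300.
Column 4: 85 + 57 + 97 + 61 = 300.
Main diagonal: 65 + 93 + 81 + 61 = 300.
Anti-diagonal: 85 + 73 + 53 + 89 = 300.
All lines sum to 300.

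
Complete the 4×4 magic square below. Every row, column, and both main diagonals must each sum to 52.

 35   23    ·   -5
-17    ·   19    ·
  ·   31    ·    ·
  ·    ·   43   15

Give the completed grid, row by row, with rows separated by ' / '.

35 23 -1 -5 / -17 11 19 39 / 27 31 -9 3 / 7 -13 43 15

Row 1 must total 52; the given cells sum to 53, so (1,3) = -1.
The remaining cell in column 3 is (3,3) = 52 − 61 = -9.
The remaining cell in main diagonal is (2,2) = 52 − 41 = 11.
Anti-diagonal needs 52; the known cells sum to 45, so (4,1) = 7.
Row 2 needs 52; the known cells sum to 13, so (2,4) = 39.
The remaining cell in row 4 is (4,2) = 52 − 65 = -13.
Column 1 must total 52; the given cells sum to 25, so (3,1) = 27.
Column 4 must total 52; the given cells sum to 49, so (3,4) = 3.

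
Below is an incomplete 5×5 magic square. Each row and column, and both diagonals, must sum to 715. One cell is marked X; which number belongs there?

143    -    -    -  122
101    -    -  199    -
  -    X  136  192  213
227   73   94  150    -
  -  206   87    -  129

115

Row 4 needs 715; the known cells sum to 544, so (4,5) = 171.
The remaining cell in column 5 is (2,5) = 715 − 635 = 80.
Main diagonal must total 715; the given cells sum to 558, so (2,2) = 157.
Anti-diagonal needs 715; the known cells sum to 530, so (5,1) = 185.
Row 2: 101 + 157 + 199 + 80 + ? = 715, so (2,3) = 178.
Row 5 must total 715; the given cells sum to 607, so (5,4) = 108.
Column 1 must total 715; the given cells sum to 656, so (3,1) = 59.
The remaining cell in column 3 is (1,3) = 715 − 495 = 220.
Using column 4: 199 + 192 + 150 + 108 + ? → (1,4) = 715 − 649 = 66.
Row 1 must total 715; the given cells sum to 551, so (1,2) = 164.
From row 3, 715 − (59 + 136 + 192 + 213) gives (3,2) = 115.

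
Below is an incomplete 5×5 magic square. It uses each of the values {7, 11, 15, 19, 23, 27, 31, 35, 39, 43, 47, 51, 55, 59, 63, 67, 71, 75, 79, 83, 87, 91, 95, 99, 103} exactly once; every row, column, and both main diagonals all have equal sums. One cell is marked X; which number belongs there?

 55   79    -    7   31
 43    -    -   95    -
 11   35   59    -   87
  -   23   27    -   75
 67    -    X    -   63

The 25 entries sum to 1375, so each line sums to 1375/5 = 275.
Row 1 needs 275; the known cells sum to 172, so (1,3) = 103.
From row 3, 275 − (11 + 35 + 59 + 87) gives (3,4) = 83.
Column 1 must total 275; the given cells sum to 176, so (4,1) = 99.
From column 5, 275 − (31 + 87 + 75 + 63) gives (2,5) = 19.
From row 4, 275 − (99 + 23 + 27 + 75) gives (4,4) = 51.
Column 4: 7 + 95 + 83 + 51 + ? = 275, so (5,4) = 39.
Main diagonal needs 275; the known cells sum to 228, so (2,2) = 47.
Row 2 must total 275; the given cells sum to 204, so (2,3) = 71.
The remaining cell in column 2 is (5,2) = 275 − 184 = 91.
Using column 3: 103 + 71 + 59 + 27 + ? → (5,3) = 275 − 260 = 15.

15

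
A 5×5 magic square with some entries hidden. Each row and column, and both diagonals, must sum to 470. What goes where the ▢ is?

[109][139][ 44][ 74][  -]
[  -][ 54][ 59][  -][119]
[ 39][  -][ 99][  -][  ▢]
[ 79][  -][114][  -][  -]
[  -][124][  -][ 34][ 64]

From row 1, 470 − (109 + 139 + 44 + 74) gives (1,5) = 104.
The remaining cell in column 3 is (5,3) = 470 − 316 = 154.
Using main diagonal: 109 + 54 + 99 + 64 + ? → (4,4) = 470 − 326 = 144.
From row 5, 470 − (124 + 154 + 34 + 64) gives (5,1) = 94.
Column 1: 109 + 39 + 79 + 94 + ? = 470, so (2,1) = 149.
The remaining cell in row 2 is (2,4) = 470 − 381 = 89.
Using column 4: 74 + 89 + 144 + 34 + ? → (3,4) = 470 − 341 = 129.
Anti-diagonal: 104 + 89 + 99 + 94 + ? = 470, so (4,2) = 84.
The remaining cell in row 4 is (4,5) = 470 − 421 = 49.
Using column 2: 139 + 54 + 84 + 124 + ? → (3,2) = 470 − 401 = 69.
Column 5 must total 470; the given cells sum to 336, so (3,5) = 134.

134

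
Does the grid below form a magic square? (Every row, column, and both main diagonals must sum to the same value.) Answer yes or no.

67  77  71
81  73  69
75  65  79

No — row 3 sums to 219 but column 1 sums to 223.

Row 1: 67 + 77 + 71 = 215.
Row 2: 81 + 73 + 69 = 223.
Row 3: 75 + 65 + 79 = 219.
Column 1: 67 + 81 + 75 = 223.
Column 2: 77 + 73 + 65 = 215.
Column 3: 71 + 69 + 79 = 219.
Main diagonal: 67 + 73 + 79 = 219.
Anti-diagonal: 71 + 73 + 75 = 219.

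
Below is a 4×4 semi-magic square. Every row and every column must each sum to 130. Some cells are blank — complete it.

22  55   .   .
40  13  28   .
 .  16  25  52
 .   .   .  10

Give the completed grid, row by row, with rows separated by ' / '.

From row 2, 130 − (40 + 13 + 28) gives (2,4) = 49.
Row 3: 16 + 25 + 52 + ? = 130, so (3,1) = 37.
The remaining cell in column 1 is (4,1) = 130 − 99 = 31.
Column 2 must total 130; the given cells sum to 84, so (4,2) = 46.
The remaining cell in column 4 is (1,4) = 130 − 111 = 19.
Row 1 needs 130; the known cells sum to 96, so (1,3) = 34.
Using row 4: 31 + 46 + 10 + ? → (4,3) = 130 − 87 = 43.

22 55 34 19 / 40 13 28 49 / 37 16 25 52 / 31 46 43 10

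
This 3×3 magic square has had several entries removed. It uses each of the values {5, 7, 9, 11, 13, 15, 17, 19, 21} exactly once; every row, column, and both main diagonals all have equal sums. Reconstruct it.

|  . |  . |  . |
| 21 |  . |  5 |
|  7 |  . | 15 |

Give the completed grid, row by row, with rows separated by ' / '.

The 9 entries sum to 117, so each line sums to 117/3 = 39.
From row 2, 39 − (21 + 5) gives (2,2) = 13.
Row 3 must total 39; the given cells sum to 22, so (3,2) = 17.
Column 1: 21 + 7 + ? = 39, so (1,1) = 11.
Column 2 needs 39; the known cells sum to 30, so (1,2) = 9.
Column 3: 5 + 15 + ? = 39, so (1,3) = 19.

11 9 19 / 21 13 5 / 7 17 15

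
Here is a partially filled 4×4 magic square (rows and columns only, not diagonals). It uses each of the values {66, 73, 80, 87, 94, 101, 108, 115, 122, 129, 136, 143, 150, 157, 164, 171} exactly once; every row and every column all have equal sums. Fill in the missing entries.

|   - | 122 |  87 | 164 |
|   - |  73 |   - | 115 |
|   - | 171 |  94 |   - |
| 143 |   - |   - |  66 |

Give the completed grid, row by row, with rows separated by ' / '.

101 122 87 164 / 150 73 136 115 / 80 171 94 129 / 143 108 157 66

The 16 entries sum to 1896, so each line sums to 1896/4 = 474.
Row 1: 122 + 87 + 164 + ? = 474, so (1,1) = 101.
Column 2: 122 + 73 + 171 + ? = 474, so (4,2) = 108.
From column 4, 474 − (164 + 115 + 66) gives (3,4) = 129.
Row 3 must total 474; the given cells sum to 394, so (3,1) = 80.
The remaining cell in row 4 is (4,3) = 474 − 317 = 157.
From column 1, 474 − (101 + 80 + 143) gives (2,1) = 150.
Column 3 must total 474; the given cells sum to 338, so (2,3) = 136.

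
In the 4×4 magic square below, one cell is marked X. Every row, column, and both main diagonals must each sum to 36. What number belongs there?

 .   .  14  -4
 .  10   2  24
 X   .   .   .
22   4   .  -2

Using row 2: 10 + 2 + 24 + ? → (2,1) = 36 − 36 = 0.
From row 4, 36 − (22 + 4 + (-2)) gives (4,3) = 12.
From column 3, 36 − (14 + 2 + 12) gives (3,3) = 8.
Column 4 needs 36; the known cells sum to 18, so (3,4) = 18.
From main diagonal, 36 − (10 + 8 + (-2)) gives (1,1) = 20.
Anti-diagonal needs 36; the known cells sum to 20, so (3,2) = 16.
From row 1, 36 − (20 + 14 + (-4)) gives (1,2) = 6.
The remaining cell in row 3 is (3,1) = 36 − 42 = -6.

-6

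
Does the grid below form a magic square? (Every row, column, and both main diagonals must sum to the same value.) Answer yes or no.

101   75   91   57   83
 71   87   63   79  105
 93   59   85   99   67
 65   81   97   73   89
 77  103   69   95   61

Row 1: 101 + 75 + 91 + 57 + 83 = 407.
Row 2: 71 + 87 + 63 + 79 + 105 = 405.
Row 3: 93 + 59 + 85 + 99 + 67 = 403.
Row 4: 65 + 81 + 97 + 73 + 89 = 405.
Row 5: 77 + 103 + 69 + 95 + 61 = 405.
Column 1: 101 + 71 + 93 + 65 + 77 = 407.
Column 2: 75 + 87 + 59 + 81 + 103 = 405.
Column 3: 91 + 63 + 85 + 97 + 69 = 405.
Column 4: 57 + 79 + 99 + 73 + 95 = 403.
Column 5: 83 + 105 + 67 + 89 + 61 = 405.
Main diagonal: 101 + 87 + 85 + 73 + 61 = 407.
Anti-diagonal: 83 + 79 + 85 + 81 + 77 = 405.

No — row 5 sums to 405 but row 1 sums to 407.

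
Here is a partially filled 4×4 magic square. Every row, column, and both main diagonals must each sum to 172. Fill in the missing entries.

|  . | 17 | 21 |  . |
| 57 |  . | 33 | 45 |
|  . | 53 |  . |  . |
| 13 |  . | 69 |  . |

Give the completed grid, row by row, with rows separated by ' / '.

Using row 2: 57 + 33 + 45 + ? → (2,2) = 172 − 135 = 37.
Column 2 must total 172; the given cells sum to 107, so (4,2) = 65.
Using column 3: 21 + 33 + 69 + ? → (3,3) = 172 − 123 = 49.
Anti-diagonal must total 172; the given cells sum to 99, so (1,4) = 73.
Row 1 must total 172; the given cells sum to 111, so (1,1) = 61.
Using row 4: 13 + 65 + 69 + ? → (4,4) = 172 − 147 = 25.
Column 1 needs 172; the known cells sum to 131, so (3,1) = 41.
Using column 4: 73 + 45 + 25 + ? → (3,4) = 172 − 143 = 29.

61 17 21 73 / 57 37 33 45 / 41 53 49 29 / 13 65 69 25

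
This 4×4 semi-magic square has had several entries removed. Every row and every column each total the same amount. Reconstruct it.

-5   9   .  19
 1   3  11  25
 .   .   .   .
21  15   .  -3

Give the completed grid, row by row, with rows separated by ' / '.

Row 2 is already complete: 1 + 3 + 11 + 25 = 40, so that is the magic constant.
Using row 1: -5 + 9 + 19 + ? → (1,3) = 40 − 23 = 17.
Row 4 must total 40; the given cells sum to 33, so (4,3) = 7.
From column 1, 40 − (-5 + 1 + 21) gives (3,1) = 23.
Using column 2: 9 + 3 + 15 + ? → (3,2) = 40 − 27 = 13.
Column 3: 17 + 11 + 7 + ? = 40, so (3,3) = 5.
Column 4 needs 40; the known cells sum to 41, so (3,4) = -1.

-5 9 17 19 / 1 3 11 25 / 23 13 5 -1 / 21 15 7 -3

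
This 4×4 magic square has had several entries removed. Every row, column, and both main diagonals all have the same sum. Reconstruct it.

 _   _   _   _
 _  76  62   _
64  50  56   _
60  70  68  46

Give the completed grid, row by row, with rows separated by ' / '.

66 48 58 72 / 54 76 62 52 / 64 50 56 74 / 60 70 68 46

Row 4 is already complete: 60 + 70 + 68 + 46 = 244, so that is the magic constant.
The remaining cell in row 3 is (3,4) = 244 − 170 = 74.
Column 2 needs 244; the known cells sum to 196, so (1,2) = 48.
The remaining cell in column 3 is (1,3) = 244 − 186 = 58.
Main diagonal must total 244; the given cells sum to 178, so (1,1) = 66.
The remaining cell in anti-diagonal is (1,4) = 244 − 172 = 72.
Column 1 must total 244; the given cells sum to 190, so (2,1) = 54.
Column 4 must total 244; the given cells sum to 192, so (2,4) = 52.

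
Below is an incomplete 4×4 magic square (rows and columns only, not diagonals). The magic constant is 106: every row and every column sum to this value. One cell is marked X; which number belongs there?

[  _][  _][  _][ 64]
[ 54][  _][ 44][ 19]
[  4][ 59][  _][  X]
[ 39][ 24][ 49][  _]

The remaining cell in row 2 is (2,2) = 106 − 117 = -11.
Using row 4: 39 + 24 + 49 + ? → (4,4) = 106 − 112 = -6.
From column 1, 106 − (54 + 4 + 39) gives (1,1) = 9.
From column 2, 106 − (-11 + 59 + 24) gives (1,2) = 34.
Column 4: 64 + 19 + (-6) + ? = 106, so (3,4) = 29.

29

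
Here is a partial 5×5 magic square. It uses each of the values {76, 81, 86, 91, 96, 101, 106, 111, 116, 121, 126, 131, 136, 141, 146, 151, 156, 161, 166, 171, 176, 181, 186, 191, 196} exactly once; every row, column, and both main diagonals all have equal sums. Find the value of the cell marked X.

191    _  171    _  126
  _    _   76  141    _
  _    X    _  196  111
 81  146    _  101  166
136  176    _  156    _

The 25 entries sum to 3400, so each line sums to 3400/5 = 680.
From row 4, 680 − (81 + 146 + 101 + 166) gives (4,3) = 186.
Column 4: 141 + 196 + 101 + 156 + ? = 680, so (1,4) = 86.
Anti-diagonal: 126 + 141 + 146 + 136 + ? = 680, so (3,3) = 131.
Using row 1: 191 + 171 + 86 + 126 + ? → (1,2) = 680 − 574 = 106.
The remaining cell in column 3 is (5,3) = 680 − 564 = 116.
Row 5: 136 + 176 + 116 + 156 + ? = 680, so (5,5) = 96.
Using column 5: 126 + 111 + 166 + 96 + ? → (2,5) = 680 − 499 = 181.
Main diagonal needs 680; the known cells sum to 519, so (2,2) = 161.
From row 2, 680 − (161 + 76 + 141 + 181) gives (2,1) = 121.
Column 1 must total 680; the given cells sum to 529, so (3,1) = 151.
Column 2 must total 680; the given cells sum to 589, so (3,2) = 91.

91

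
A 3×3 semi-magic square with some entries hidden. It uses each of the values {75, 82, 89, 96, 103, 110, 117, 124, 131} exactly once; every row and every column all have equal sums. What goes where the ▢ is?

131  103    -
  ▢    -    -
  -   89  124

82

The 9 entries sum to 927, so each line sums to 927/3 = 309.
Row 1 must total 309; the given cells sum to 234, so (1,3) = 75.
Row 3 needs 309; the known cells sum to 213, so (3,1) = 96.
Column 1: 131 + 96 + ? = 309, so (2,1) = 82.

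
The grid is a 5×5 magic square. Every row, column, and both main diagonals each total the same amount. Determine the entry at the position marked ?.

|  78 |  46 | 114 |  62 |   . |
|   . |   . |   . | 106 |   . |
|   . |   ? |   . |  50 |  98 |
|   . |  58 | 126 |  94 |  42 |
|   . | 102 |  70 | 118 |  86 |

Column 4 is complete and sums to 430; that is the magic constant.
Using row 1: 78 + 46 + 114 + 62 + ? → (1,5) = 430 − 300 = 130.
Using row 4: 58 + 126 + 94 + 42 + ? → (4,1) = 430 − 320 = 110.
Row 5 must total 430; the given cells sum to 376, so (5,1) = 54.
Using column 5: 130 + 98 + 42 + 86 + ? → (2,5) = 430 − 356 = 74.
Anti-diagonal: 130 + 106 + 58 + 54 + ? = 430, so (3,3) = 82.
Column 3 must total 430; the given cells sum to 392, so (2,3) = 38.
Main diagonal must total 430; the given cells sum to 340, so (2,2) = 90.
From row 2, 430 − (90 + 38 + 106 + 74) gives (2,1) = 122.
From column 1, 430 − (78 + 122 + 110 + 54) gives (3,1) = 66.
Column 2: 46 + 90 + 58 + 102 + ? = 430, so (3,2) = 134.

134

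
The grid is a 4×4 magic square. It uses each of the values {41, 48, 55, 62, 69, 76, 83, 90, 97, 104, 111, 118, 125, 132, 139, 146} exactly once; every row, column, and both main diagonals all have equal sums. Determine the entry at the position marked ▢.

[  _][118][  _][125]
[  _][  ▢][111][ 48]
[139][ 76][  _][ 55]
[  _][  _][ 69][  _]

The 16 entries sum to 1496, so each line sums to 1496/4 = 374.
The remaining cell in row 3 is (3,3) = 374 − 270 = 104.
Using column 3: 111 + 104 + 69 + ? → (1,3) = 374 − 284 = 90.
The remaining cell in column 4 is (4,4) = 374 − 228 = 146.
The remaining cell in anti-diagonal is (4,1) = 374 − 312 = 62.
Row 1 needs 374; the known cells sum to 333, so (1,1) = 41.
Using row 4: 62 + 69 + 146 + ? → (4,2) = 374 − 277 = 97.
Using column 1: 41 + 139 + 62 + ? → (2,1) = 374 − 242 = 132.
Column 2 needs 374; the known cells sum to 291, so (2,2) = 83.

83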